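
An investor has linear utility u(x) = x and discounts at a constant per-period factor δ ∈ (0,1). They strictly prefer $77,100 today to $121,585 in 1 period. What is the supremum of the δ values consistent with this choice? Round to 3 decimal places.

δ < 0.634

The preference means 77100 > δ·121585.
Dividing through by 121585 gives δ < 0.63412.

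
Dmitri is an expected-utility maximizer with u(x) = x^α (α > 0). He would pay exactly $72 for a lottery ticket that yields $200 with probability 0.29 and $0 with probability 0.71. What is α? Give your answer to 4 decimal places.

α ≈ 1.2116

The lottery's expected utility is 0.29·u(200) + 0.71·u(0) = 0.29·200^α (since u(0) = 0 for α > 0).
Indifference: 72^α = 0.29·200^α, so (72/200)^α = 0.29.
Taking logs: α·ln(72/200) = ln(0.29), so α = -1.2378744 / -1.0216512 ≈ 1.2116.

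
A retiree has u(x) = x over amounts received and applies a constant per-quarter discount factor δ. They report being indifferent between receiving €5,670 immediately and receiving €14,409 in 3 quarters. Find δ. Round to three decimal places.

δ ≈ 0.733

The payoff in 3 quarters is discounted by δ^3, so u(5670) = δ^3·u(14409) and δ^3 = u(5670)/u(14409).
With u(x) = x: δ^3 = 5670/14409 = 0.39350.
So δ = 0.39350^(1/3) ≈ 0.733.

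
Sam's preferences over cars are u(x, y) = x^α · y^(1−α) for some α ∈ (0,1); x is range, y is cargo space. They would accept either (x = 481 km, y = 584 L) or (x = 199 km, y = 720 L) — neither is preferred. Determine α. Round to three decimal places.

α ≈ 0.192

Indifference: 481^α · 584^(1−α) = 199^α · 720^(1−α).
Rearrange to (481/199)^α = (720/584)^(1−α) and take logs: α·0.882562 = (1−α)·0.209350.
So α/(1−α) = (0.209350)/(0.882562) = 0.237207, and α = 0.237207/1.237207 ≈ 0.192.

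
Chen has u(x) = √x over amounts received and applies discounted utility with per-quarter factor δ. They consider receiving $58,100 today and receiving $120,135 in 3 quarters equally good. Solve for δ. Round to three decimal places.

The payoff in 3 quarters is discounted by δ^3, so u(58100) = δ^3·u(120135) and δ^3 = u(58100)/u(120135).
Since u(x) = √x, δ^3 = √(58100/120135) = 0.69543.
So δ = 0.69543^(1/3) ≈ 0.886.

δ ≈ 0.886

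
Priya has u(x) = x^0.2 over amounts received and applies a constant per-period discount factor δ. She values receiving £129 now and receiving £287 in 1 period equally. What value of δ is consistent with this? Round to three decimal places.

δ ≈ 0.852

Equating discounted utilities: u(129) = δ·u(287) ⇒ δ = u(129)/u(287).
Since u(x) = x^0.2, δ = (129/287)^0.2 = 0.44948^0.2 = 0.85220.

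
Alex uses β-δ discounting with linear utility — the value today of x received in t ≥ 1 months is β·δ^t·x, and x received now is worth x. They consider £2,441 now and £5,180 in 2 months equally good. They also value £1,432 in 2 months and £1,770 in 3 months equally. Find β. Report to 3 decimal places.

The second indifference involves only future payoffs, so β cancels: β·δ^2·1432 = β·δ^3·1770, giving δ = 1432/1770 = 0.80904.
Substituting δ into 2441 = β·δ^2·5180: β = 2441/(3390.543) ≈ 0.720.

β ≈ 0.720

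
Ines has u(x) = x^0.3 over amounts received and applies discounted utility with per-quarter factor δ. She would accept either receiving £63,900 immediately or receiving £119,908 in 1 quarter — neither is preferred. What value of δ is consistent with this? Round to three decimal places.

The payoff in 1 quarter is discounted by δ, so u(63900) = δ·u(119908) and δ = u(63900)/u(119908).
With u(x) = x^0.3: δ = 63900^0.3/119908^0.3 = (63900/119908)^0.3 = 0.82793.

δ ≈ 0.828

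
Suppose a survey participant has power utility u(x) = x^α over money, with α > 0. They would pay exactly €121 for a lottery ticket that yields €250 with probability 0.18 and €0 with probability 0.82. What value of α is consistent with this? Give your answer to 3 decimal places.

Since u(0) = 0, the lottery's EU is 0.18·250^α.
Indifference: 121^α = 0.18·250^α, so (121/250)^α = 0.18.
Taking logs: α·ln(121/250) = ln(0.18), so α = -1.714798 / -0.725670 ≈ 2.363.

α ≈ 2.363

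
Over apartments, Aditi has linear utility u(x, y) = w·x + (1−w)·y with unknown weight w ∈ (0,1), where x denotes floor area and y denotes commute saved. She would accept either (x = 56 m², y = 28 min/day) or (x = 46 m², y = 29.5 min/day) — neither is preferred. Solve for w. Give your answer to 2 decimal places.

w = 0.13

Equating utilities: w·56 + (1−w)·28 = w·46 + (1−w)·29.5.
Rearranging, 10·w − 1.5·(1−w) = 0.
So w/(1−w) = 1.5/10 = 0.1500, giving w = 1.5/(10+1.5) = 0.13.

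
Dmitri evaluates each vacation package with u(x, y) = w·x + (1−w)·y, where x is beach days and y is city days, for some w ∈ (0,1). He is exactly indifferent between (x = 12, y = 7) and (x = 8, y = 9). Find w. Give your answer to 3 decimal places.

u(12,7) = u(8,9) means w·12 + (1−w)·7 = w·8 + (1−w)·9.
Collecting terms: w·4 = (1−w)·2.
Hence w = 2/(4+2) = 2/6 = 0.333.

w = 0.333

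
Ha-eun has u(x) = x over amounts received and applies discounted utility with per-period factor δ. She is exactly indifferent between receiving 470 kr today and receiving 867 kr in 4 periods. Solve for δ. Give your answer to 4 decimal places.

δ ≈ 0.8581

Indifference means u(470) = δ^4 · u(867), so δ^4 = u(470)/u(867).
With u(x) = x: δ^4 = 470/867 = 0.54210.
Taking the 4th root: δ = 0.54210^(1/4) ≈ 0.8581.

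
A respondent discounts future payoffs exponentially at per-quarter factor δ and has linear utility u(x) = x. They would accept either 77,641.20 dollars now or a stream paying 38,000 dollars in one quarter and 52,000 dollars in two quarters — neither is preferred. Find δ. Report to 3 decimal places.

δ ≈ 0.910

Equating present values: 77641.20 = 38000δ + 52000δ².
That is, 52000δ² + 38000δ − 77641.20 = 0, a quadratic in δ.
δ = (−38000 + √(38000² + 4·52000·77641.20)) / (2·52000) = (−38000 + √17593369600.00) / 104000 ≈ 0.910.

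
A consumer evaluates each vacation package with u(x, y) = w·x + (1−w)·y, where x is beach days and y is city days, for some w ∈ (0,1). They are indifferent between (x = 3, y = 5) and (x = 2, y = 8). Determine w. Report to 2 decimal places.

w = 0.75

Indifference: w·3 + (1−w)·5 = w·2 + (1−w)·8.
Collecting terms: w·1 = (1−w)·3.
The marginal rate of substitution is 3/1, so w = 3/(1+3) = 0.75.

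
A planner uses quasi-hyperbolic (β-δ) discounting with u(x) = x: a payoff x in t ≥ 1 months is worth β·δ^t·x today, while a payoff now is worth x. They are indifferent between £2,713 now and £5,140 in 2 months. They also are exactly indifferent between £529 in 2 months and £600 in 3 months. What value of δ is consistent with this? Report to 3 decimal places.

The second indifference involves only future payoffs, so β cancels: β·δ^2·529 = β·δ^3·600, giving δ = 529/600 = 0.88167.

δ ≈ 0.882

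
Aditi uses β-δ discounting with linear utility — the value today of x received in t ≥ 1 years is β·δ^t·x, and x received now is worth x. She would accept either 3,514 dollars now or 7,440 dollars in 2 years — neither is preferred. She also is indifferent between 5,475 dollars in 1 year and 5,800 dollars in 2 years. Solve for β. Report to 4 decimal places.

β ≈ 0.5300

The second indifference involves only future payoffs, so β cancels: β·δ^1·5475 = β·δ^2·5800, giving δ = 5475/5800 = 0.94397.
Now use the now-vs-future pair: 3514 = β·δ^2·7440 gives β = 3514/(0.89107·7440) ≈ 0.5300.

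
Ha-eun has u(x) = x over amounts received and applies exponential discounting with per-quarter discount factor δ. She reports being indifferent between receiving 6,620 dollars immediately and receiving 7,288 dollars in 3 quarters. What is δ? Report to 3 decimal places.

Indifference means u(6620) = δ^3 · u(7288), so δ^3 = u(6620)/u(7288).
With u(x) = x: δ^3 = 6620/7288 = 0.90834.
So δ = 0.90834^(1/3) ≈ 0.968.

δ ≈ 0.968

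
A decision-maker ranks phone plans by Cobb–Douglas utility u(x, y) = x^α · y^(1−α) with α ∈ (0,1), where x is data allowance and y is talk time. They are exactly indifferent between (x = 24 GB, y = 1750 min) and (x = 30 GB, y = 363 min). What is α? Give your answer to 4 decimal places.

Set the two utilities equal: 24^α·1750^(1−α) = 30^α·363^(1−α).
Taking logs: α·ln 24 + (1−α)·ln 1750 = α·ln 30 + (1−α)·ln 363, i.e. α·-0.2231436 = (1−α)·-1.5729682.
Thus α·(-1.7961118) = -1.5729682, so α = -1.5729682/-1.7961118 ≈ 0.8758.

α ≈ 0.8758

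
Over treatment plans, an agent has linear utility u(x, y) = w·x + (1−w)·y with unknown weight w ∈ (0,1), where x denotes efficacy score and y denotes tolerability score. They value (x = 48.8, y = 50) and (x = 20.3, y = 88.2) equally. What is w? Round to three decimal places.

Indifference: w·48.8 + (1−w)·50 = w·20.3 + (1−w)·88.2.
Rearranging, 28.5·w − 38.2·(1−w) = 0.
Hence w = 38.2/(28.5+38.2) = 38.2/66.7 = 0.573.

w = 0.573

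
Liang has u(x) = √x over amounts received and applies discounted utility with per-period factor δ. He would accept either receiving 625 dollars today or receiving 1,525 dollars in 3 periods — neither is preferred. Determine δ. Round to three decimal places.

Equating discounted utilities: u(625) = δ^3·u(1525) ⇒ δ^3 = u(625)/u(1525).
With u(x) = √x: δ^3 = √625/√1525 = √(625/1525) = 0.64018.
Taking the cube root: δ = 0.64018^(1/3) ≈ 0.862.

δ ≈ 0.862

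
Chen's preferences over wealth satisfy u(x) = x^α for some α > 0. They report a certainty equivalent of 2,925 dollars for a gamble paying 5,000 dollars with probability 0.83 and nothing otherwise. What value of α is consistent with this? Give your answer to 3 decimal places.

α ≈ 0.348

EU(lottery) = 0.83·5000^α + 0.17·0 = 0.83·5000^α.
Setting u(2925) equal to that: 2925^α = 0.83·5000^α ⇒ (2925/5000)^α = 0.83.
α = ln(0.83) / ln(2925/5000) = -0.186330/-0.536143 ≈ 0.348.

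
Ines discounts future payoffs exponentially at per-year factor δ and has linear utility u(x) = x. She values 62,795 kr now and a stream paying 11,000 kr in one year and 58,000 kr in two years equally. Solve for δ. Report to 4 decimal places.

Present value of the stream is 11000·δ + 58000·δ². Indifference gives 11000δ + 58000δ² = 62795.
Rearranged: 58000δ² + 11000δ − 62795 = 0.
The positive root is δ = [−11000 + √(11000² + 4·58000·62795)] / (2·58000) = (−11000 + 121200.000)/116000 ≈ 0.9500.

δ ≈ 0.9500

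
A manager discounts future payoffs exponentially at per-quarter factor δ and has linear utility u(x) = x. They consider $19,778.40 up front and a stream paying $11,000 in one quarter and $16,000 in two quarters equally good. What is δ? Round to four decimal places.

δ ≈ 0.8200

The stream is worth 11000δ + 16000δ² today, so 11000δ + 16000δ² = 19778.40.
So 16000δ² + 11000δ − 19778.40 = 0.
The positive root is δ = [−11000 + √(11000² + 4·16000·19778.40)] / (2·16000) = (−11000 + 37240.000)/32000 ≈ 0.8200.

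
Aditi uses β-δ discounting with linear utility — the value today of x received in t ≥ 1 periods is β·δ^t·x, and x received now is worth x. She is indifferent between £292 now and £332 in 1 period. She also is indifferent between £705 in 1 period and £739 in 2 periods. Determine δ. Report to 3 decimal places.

δ ≈ 0.954

The second indifference involves only future payoffs, so β cancels: β·δ^1·705 = β·δ^2·739, giving δ = 705/739 = 0.95399.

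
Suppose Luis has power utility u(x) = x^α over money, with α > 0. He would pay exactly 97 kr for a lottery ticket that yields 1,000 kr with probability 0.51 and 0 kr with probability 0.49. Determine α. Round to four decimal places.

EU(lottery) = 0.51·1000^α + 0.49·0 = 0.51·1000^α.
Setting u(97) equal to that: 97^α = 0.51·1000^α ⇒ (97/1000)^α = 0.51.
α = ln(0.51) / ln(97/1000) = -0.6733446/-2.3330443 ≈ 0.2886.

α ≈ 0.2886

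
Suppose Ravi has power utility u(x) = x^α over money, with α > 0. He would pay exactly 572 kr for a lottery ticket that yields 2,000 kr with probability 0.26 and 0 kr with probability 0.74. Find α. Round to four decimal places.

α ≈ 1.0761

The lottery's expected utility is 0.26·u(2000) + 0.74·u(0) = 0.26·2000^α (since u(0) = 0 for α > 0).
Indifference: 572^α = 0.26·2000^α, so (572/2000)^α = 0.26.
Taking logs: α·ln(572/2000) = ln(0.26), so α = -1.3470736 / -1.2517635 ≈ 1.0761.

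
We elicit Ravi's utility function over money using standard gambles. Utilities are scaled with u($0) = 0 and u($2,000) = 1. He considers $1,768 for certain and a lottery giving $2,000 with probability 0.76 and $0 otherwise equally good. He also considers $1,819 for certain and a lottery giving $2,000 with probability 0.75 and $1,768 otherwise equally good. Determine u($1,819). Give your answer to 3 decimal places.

0.940

From the first indifference, u($1,768) = 0.76·u($2,000) + 0.24·u($0) = 0.76·1 + 0.24·0 = 0.76.
Then u($1,819) = 0.75·u($2,000) + 0.25·u($1,768) = 0.75·1.00 + 0.25·0.76 = 0.9400.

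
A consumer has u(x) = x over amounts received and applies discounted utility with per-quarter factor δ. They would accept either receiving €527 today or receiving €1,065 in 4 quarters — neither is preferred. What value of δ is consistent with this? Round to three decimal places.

Indifference means u(527) = δ^4 · u(1065), so δ^4 = u(527)/u(1065).
With u(x) = x: δ^4 = 527/1065 = 0.49484.
So δ = 0.49484^(1/4) ≈ 0.839.

δ ≈ 0.839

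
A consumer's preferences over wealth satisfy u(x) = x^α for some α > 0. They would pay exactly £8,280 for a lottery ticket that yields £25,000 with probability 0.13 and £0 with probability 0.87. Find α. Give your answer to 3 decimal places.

α ≈ 1.846

EU(lottery) = 0.13·25000^α + 0.87·0 = 0.13·25000^α.
Indifference: 8280^α = 0.13·25000^α, so (8280/25000)^α = 0.13.
Taking logs: α·ln(8280/25000) = ln(0.13), so α = -2.040221 / -1.105033 ≈ 1.846.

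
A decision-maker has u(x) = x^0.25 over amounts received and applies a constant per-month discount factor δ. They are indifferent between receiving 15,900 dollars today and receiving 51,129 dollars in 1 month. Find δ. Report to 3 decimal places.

δ ≈ 0.747

Indifference means u(15900) = δ · u(51129), so δ = u(15900)/u(51129).
Since u(x) = x^0.25, δ = (15900/51129)^0.25 = 0.31098^0.25 = 0.74676.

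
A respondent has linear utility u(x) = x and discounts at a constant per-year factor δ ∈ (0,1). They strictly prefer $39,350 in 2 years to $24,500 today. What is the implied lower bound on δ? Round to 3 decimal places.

Comparing present values: 24500 < δ^2·39350.
Hence δ^2 > 24500/39350 = 0.62262, and x ↦ x^(1/2) is increasing on (0,∞).
δ > 0.62262^(1/2) = 0.789.

δ > 0.789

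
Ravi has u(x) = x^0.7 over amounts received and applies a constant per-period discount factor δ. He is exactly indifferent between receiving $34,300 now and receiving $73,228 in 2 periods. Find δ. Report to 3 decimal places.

The payoff in 2 periods is discounted by δ^2, so u(34300) = δ^2·u(73228) and δ^2 = u(34300)/u(73228).
Since u(x) = x^0.7, δ^2 = (34300/73228)^0.7 = 0.46840^0.7 = 0.58807.
Taking the square root: δ = 0.58807^(1/2) ≈ 0.767.

δ ≈ 0.767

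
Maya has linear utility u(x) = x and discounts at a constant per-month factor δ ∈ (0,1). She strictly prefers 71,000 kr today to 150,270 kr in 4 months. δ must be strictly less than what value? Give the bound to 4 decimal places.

δ < 0.8291

Comparing present values: 71000 > δ^4·150270.
Hence δ^4 < 71000/150270 = 0.47248, and x ↦ x^(1/4) is increasing on (0,∞).
δ < (71000/150270)^(1/4) ≈ 0.8291.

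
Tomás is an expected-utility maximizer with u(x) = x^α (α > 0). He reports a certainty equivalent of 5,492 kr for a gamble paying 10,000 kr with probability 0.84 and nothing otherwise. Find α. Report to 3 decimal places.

α ≈ 0.291

The lottery's expected utility is 0.84·u(10000) + 0.16·u(0) = 0.84·10000^α (since u(0) = 0 for α > 0).
Setting u(5492) equal to that: 5492^α = 0.84·10000^α ⇒ (5492/10000)^α = 0.84.
Take logs: α = ln 0.84 / ln(5492/10000) ≈ 0.29093.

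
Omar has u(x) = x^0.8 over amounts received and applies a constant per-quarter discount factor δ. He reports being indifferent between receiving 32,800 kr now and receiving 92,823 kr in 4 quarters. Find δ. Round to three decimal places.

Indifference means u(32800) = δ^4 · u(92823), so δ^4 = u(32800)/u(92823).
With u(x) = x^0.8: δ^4 = 32800^0.8/92823^0.8 = (32800/92823)^0.8 = 0.43509.
So δ = 0.43509^(1/4) ≈ 0.812.

δ ≈ 0.812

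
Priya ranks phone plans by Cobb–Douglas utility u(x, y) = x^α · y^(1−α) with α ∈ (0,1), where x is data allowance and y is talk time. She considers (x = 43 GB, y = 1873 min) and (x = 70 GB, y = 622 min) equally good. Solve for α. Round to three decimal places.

Set the two utilities equal: 43^α·1873^(1−α) = 70^α·622^(1−α).
Taking logs: α·ln 43 + (1−α)·ln 1873 = α·ln 70 + (1−α)·ln 622, i.e. α·-0.487295 = (1−α)·-1.102357.
With A = -0.487295 and B = -1.102357: α·A = (1−α)·B, so α = B/(A+B) = -1.102357/-1.589652 ≈ 0.693.

α ≈ 0.693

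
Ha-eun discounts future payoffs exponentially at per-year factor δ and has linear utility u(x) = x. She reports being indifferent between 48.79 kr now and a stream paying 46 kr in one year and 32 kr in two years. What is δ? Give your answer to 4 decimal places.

δ ≈ 0.7100

The stream is worth 46δ + 32δ² today, so 46δ + 32δ² = 48.79.
That is, 32δ² + 46δ − 48.79 = 0, a quadratic in δ.
By the quadratic formula (taking the positive root), δ = (−46 + √8361.12) / 64 ≈ 0.7100.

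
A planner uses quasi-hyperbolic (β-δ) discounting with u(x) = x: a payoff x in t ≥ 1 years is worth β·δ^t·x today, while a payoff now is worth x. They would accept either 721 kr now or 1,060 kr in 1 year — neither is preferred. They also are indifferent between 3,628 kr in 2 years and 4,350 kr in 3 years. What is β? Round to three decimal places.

The second indifference involves only future payoffs, so β cancels: β·δ^2·3628 = β·δ^3·4350, giving δ = 3628/4350 = 0.83402.
Substituting δ into 721 = β·δ·1060: β = 721/(884.064) ≈ 0.816.

β ≈ 0.816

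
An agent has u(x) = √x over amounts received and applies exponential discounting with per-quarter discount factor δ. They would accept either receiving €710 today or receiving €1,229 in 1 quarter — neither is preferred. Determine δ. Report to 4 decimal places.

δ ≈ 0.7601

Indifference means u(710) = δ · u(1229), so δ = u(710)/u(1229).
Since u(x) = √x, δ = √(710/1229) = 0.76007.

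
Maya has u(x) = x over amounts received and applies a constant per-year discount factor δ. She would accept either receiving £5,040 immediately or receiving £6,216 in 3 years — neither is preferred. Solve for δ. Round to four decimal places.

δ ≈ 0.9325

The payoff in 3 years is discounted by δ^3, so u(5040) = δ^3·u(6216) and δ^3 = u(5040)/u(6216).
With u(x) = x: δ^3 = 5040/6216 = 0.81081.
So δ = 0.81081^(1/3) ≈ 0.9325.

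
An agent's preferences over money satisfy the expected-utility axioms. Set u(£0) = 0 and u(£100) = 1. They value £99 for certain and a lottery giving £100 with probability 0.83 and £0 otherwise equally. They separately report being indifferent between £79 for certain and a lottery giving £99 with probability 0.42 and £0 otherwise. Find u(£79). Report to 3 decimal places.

The first gamble pins u(£99): it must equal 0.83·1 + 0.17·0 = 0.83.
The second indifference gives u(£79) = 0.42·u(£99) + 0.58·u(£0) = 0.42·0.83 + 0.58·0.00 = 0.3486.

0.349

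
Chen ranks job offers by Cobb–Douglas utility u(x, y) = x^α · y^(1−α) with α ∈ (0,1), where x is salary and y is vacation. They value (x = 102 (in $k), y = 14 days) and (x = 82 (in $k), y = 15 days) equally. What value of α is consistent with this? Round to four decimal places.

Set the two utilities equal: 102^α·14^(1−α) = 82^α·15^(1−α).
Rearrange to (102/82)^α = (15/14)^(1−α) and take logs: α·0.2182536 = (1−α)·0.0689929.
With A = 0.2182536 and B = 0.0689929: α·A = (1−α)·B, so α = B/(A+B) = 0.0689929/0.2872465 ≈ 0.2402.

α ≈ 0.2402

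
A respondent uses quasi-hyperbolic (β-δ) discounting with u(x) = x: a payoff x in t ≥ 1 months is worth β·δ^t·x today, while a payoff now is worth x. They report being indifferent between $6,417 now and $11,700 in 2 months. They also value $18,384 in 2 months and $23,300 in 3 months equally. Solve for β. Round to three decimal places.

β ≈ 0.881

The second indifference involves only future payoffs, so β cancels: β·δ^2·18384 = β·δ^3·23300, giving δ = 18384/23300 = 0.78901.
Now use the now-vs-future pair: 6417 = β·δ^2·11700 gives β = 6417/(0.62254·11700) ≈ 0.881.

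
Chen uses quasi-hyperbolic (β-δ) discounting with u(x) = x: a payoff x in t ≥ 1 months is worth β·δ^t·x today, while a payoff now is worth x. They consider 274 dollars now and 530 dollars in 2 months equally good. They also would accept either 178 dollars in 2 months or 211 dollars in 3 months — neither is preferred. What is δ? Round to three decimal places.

From the later pair, β·δ^2·178 = β·δ^3·211; dividing through, δ = 178/211 = 0.84360.

δ ≈ 0.844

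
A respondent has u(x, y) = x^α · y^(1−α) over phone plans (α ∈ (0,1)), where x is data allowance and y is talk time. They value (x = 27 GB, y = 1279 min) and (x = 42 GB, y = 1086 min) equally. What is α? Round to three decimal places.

α ≈ 0.270

Set the two utilities equal: 27^α·1279^(1−α) = 42^α·1086^(1−α).
Taking logs: α·ln 27 + (1−α)·ln 1279 = α·ln 42 + (1−α)·ln 1086, i.e. α·-0.441833 = (1−α)·-0.163577.
So α/(1−α) = (-0.163577)/(-0.441833) = 0.370224, and α = 0.370224/1.370224 ≈ 0.270.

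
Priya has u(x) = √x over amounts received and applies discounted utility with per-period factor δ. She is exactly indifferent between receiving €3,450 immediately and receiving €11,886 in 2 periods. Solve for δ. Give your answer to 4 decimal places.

δ ≈ 0.7340

Indifference means u(3450) = δ^2 · u(11886), so δ^2 = u(3450)/u(11886).
With u(x) = √x: δ^2 = √3450/√11886 = √(3450/11886) = 0.53876.
Hence δ = (0.53876)^(1/2) = 0.734000.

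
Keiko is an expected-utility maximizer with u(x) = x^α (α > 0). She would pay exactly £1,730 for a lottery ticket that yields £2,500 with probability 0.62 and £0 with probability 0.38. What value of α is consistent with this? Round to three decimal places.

The lottery's expected utility is 0.62·u(2500) + 0.38·u(0) = 0.62·2500^α (since u(0) = 0 for α > 0).
Setting u(1730) equal to that: 1730^α = 0.62·2500^α ⇒ (1730/2500)^α = 0.62.
Taking logs: α·ln(1730/2500) = ln(0.62), so α = -0.478036 / -0.368169 ≈ 1.298.

α ≈ 1.298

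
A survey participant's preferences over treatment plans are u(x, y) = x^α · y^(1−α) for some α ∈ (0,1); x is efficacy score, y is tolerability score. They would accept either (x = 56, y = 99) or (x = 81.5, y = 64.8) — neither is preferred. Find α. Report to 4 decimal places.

Indifference: 56^α · 99^(1−α) = 81.5^α · 64.8^(1−α).
Taking logs: α·ln 56 + (1−α)·ln 99 = α·ln 81.5 + (1−α)·ln 64.8, i.e. α·-0.3752513 = (1−α)·-0.4238142.
With A = -0.3752513 and B = -0.4238142: α·A = (1−α)·B, so α = B/(A+B) = -0.4238142/-0.7990655 ≈ 0.5304.

α ≈ 0.5304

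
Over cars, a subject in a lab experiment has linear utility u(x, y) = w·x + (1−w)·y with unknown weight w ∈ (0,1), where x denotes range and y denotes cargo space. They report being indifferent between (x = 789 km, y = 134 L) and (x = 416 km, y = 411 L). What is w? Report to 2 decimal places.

w = 0.43

u(789,134) = u(416,411) means w·789 + (1−w)·134 = w·416 + (1−w)·411.
Collecting terms: w·373 = (1−w)·277.
So w/(1−w) = 277/373 = 0.7426, giving w = 277/(373+277) = 0.43.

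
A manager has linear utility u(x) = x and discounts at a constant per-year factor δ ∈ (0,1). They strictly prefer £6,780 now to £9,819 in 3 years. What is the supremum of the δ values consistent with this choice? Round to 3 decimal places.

Comparing present values: 6780 > δ^3·9819.
So δ^3 < 6780/9819 = 0.69050; taking the cube root of both positive sides preserves the inequality.
δ < (6780/9819)^(1/3) ≈ 0.884.

δ < 0.884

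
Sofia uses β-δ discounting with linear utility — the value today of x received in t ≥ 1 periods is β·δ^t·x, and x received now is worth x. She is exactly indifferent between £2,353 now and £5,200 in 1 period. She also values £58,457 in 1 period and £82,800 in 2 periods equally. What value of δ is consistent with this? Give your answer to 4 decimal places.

δ ≈ 0.7060

The second indifference involves only future payoffs, so β cancels: β·δ^1·58457 = β·δ^2·82800, giving δ = 58457/82800 = 0.70600.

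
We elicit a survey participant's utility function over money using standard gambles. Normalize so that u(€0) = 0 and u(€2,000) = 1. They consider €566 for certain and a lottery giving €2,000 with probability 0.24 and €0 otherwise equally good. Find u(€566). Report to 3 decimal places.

u(€566) equals the lottery's expected utility: 0.24·1 + 0.76·0 = 0.24.

0.240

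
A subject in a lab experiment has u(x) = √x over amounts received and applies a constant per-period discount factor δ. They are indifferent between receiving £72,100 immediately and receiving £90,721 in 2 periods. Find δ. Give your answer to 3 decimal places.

Indifference means u(72100) = δ^2 · u(90721), so δ^2 = u(72100)/u(90721).
With u(x) = √x: δ^2 = √72100/√90721 = √(72100/90721) = 0.89148.
Hence δ = (0.89148)^(1/2) = 0.94418.

δ ≈ 0.944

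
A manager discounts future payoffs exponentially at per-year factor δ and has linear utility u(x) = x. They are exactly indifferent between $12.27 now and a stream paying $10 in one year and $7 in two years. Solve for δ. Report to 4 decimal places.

δ ≈ 0.7901

The stream is worth 10δ + 7δ² today, so 10δ + 7δ² = 12.27.
So 7δ² + 10δ − 12.27 = 0.
By the quadratic formula (taking the positive root), δ = (−10 + √443.56) / 14 ≈ 0.7901.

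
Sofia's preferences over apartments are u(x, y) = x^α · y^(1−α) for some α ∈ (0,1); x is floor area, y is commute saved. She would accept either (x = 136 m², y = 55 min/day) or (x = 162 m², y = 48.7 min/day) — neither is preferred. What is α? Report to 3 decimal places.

Set the two utilities equal: 136^α·55^(1−α) = 162^α·48.7^(1−α).
(136/162)^α = (48.7/55)^(1−α); take logs: α·ln(136/162) = (1−α)·ln(48.7/55), i.e. α·-0.174941 = (1−α)·-0.121654.
With A = -0.174941 and B = -0.121654: α·A = (1−α)·B, so α = B/(A+B) = -0.121654/-0.296595 ≈ 0.410.

α ≈ 0.410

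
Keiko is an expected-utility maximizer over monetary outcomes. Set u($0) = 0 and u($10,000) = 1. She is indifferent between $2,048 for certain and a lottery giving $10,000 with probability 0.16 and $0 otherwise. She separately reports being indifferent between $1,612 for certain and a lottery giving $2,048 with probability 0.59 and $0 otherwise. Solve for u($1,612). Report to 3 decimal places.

0.094

The first gamble pins u($2,048): it must equal 0.16·1 + 0.84·0 = 0.16.
The second indifference gives u($1,612) = 0.59·u($2,048) + 0.41·u($0) = 0.59·0.16 + 0.41·0.00 = 0.0944.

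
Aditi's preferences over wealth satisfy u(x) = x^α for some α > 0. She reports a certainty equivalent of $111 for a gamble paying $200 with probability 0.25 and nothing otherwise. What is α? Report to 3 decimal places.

EU(lottery) = 0.25·200^α + 0.75·0 = 0.25·200^α.
Indifference: 111^α = 0.25·200^α, so (111/200)^α = 0.25.
α = ln(0.25) / ln(111/200) = -1.386294/-0.588787 ≈ 2.354.

α ≈ 2.354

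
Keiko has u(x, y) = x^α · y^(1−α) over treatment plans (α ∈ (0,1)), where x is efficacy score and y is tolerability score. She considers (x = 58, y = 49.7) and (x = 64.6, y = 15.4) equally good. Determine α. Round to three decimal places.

α ≈ 0.916

The Cobb–Douglas utilities coincide, so 58^α·49.7^(1−α) = 64.6^α·15.4^(1−α).
Rearrange to (58/64.6)^α = (15.4/49.7)^(1−α) and take logs: α·-0.107771 = (1−α)·-1.171637.
Thus α·(-1.279408) = -1.171637, so α = -1.171637/-1.279408 ≈ 0.916.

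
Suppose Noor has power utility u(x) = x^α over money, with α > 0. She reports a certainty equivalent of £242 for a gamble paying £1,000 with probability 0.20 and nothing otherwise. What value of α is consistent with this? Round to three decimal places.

The lottery's expected utility is 0.20·u(1000) + 0.80·u(0) = 0.20·1000^α (since u(0) = 0 for α > 0).
Equating: 242^α = 0.20·1000^α, i.e. 0.2420^α = 0.20.
α = ln(0.20) / ln(242/1000) = -1.609438/-1.418818 ≈ 1.134.

α ≈ 1.134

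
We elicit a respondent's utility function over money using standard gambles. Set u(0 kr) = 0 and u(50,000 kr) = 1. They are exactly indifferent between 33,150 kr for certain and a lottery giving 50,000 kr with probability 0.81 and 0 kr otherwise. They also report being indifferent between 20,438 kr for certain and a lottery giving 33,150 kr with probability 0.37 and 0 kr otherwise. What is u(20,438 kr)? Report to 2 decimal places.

From the first indifference, u(33,150 kr) = 0.81·u(50,000 kr) + 0.19·u(0 kr) = 0.81·1 + 0.19·0 = 0.81.
The second indifference gives u(20,438 kr) = 0.37·u(33,150 kr) + 0.63·u(0 kr) = 0.37·0.81 + 0.63·0.00 = 0.2997.

0.30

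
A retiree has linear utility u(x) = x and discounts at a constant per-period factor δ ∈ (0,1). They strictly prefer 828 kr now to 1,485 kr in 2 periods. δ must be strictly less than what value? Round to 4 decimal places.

Under u(x) = x this choice says 828 > δ^2·1485.
Hence δ^2 < 828/1485 = 0.55758, and x ↦ x^(1/2) is increasing on (0,∞).
δ < 0.55758^(1/2) = 0.7467.

δ < 0.7467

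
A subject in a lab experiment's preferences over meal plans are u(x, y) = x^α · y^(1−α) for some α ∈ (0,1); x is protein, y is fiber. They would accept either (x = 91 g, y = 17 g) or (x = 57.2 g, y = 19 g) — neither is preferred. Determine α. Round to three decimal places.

Indifference: 91^α · 17^(1−α) = 57.2^α · 19^(1−α).
Rearrange to (91/57.2)^α = (19/17)^(1−α) and take logs: α·0.464306 = (1−α)·0.111226.
With A = 0.464306 and B = 0.111226: α·A = (1−α)·B, so α = B/(A+B) = 0.111226/0.575532 ≈ 0.193.

α ≈ 0.193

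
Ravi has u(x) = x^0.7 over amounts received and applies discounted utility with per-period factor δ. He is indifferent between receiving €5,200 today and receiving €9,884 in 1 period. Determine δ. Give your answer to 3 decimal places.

δ ≈ 0.638

The payoff in 1 period is discounted by δ, so u(5200) = δ·u(9884) and δ = u(5200)/u(9884).
With u(x) = x^0.7: δ = 5200^0.7/9884^0.7 = (5200/9884)^0.7 = 0.63790.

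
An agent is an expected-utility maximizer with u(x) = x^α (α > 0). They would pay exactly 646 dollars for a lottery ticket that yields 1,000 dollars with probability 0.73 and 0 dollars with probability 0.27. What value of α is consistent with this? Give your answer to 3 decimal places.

α ≈ 0.720

The lottery's expected utility is 0.73·u(1000) + 0.27·u(0) = 0.73·1000^α (since u(0) = 0 for α > 0).
Setting u(646) equal to that: 646^α = 0.73·1000^α ⇒ (646/1000)^α = 0.73.
Taking logs: α·ln(646/1000) = ln(0.73), so α = -0.314711 / -0.436956 ≈ 0.720.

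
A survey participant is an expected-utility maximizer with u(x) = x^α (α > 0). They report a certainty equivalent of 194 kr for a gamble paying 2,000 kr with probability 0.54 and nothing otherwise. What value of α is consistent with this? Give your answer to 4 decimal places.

The lottery's expected utility is 0.54·u(2000) + 0.46·u(0) = 0.54·2000^α (since u(0) = 0 for α > 0).
Equating: 194^α = 0.54·2000^α, i.e. 0.0970^α = 0.54.
Taking logs: α·ln(194/2000) = ln(0.54), so α = -0.6161861 / -2.3330443 ≈ 0.2641.

α ≈ 0.2641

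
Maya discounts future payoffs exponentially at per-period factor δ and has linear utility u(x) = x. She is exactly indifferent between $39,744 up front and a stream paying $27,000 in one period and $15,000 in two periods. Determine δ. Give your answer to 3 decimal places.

δ ≈ 0.960

The stream is worth 27000δ + 15000δ² today, so 27000δ + 15000δ² = 39744.
That is, 15000δ² + 27000δ − 39744 = 0, a quadratic in δ.
The positive root is δ = [−27000 + √(27000² + 4·15000·39744)] / (2·15000) = (−27000 + 55800.000)/30000 ≈ 0.960.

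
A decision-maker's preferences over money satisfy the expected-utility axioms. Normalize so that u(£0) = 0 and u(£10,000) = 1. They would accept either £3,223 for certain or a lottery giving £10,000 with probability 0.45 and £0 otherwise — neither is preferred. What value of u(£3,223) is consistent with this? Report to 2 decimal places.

By the standard-gamble method, u(£3,223) is just the indifference probability on the best outcome: 0.45.

0.45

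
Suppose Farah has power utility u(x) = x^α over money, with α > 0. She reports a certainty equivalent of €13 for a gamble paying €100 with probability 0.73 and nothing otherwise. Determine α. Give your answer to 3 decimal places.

The lottery's expected utility is 0.73·u(100) + 0.27·u(0) = 0.73·100^α (since u(0) = 0 for α > 0).
Indifference: 13^α = 0.73·100^α, so (13/100)^α = 0.73.
Taking logs: α·ln(13/100) = ln(0.73), so α = -0.314711 / -2.040221 ≈ 0.154.

α ≈ 0.154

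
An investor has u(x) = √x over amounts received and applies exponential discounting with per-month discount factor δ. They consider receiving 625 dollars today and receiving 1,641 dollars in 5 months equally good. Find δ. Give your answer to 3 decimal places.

Indifference means u(625) = δ^5 · u(1641), so δ^5 = u(625)/u(1641).
Since u(x) = √x, δ^5 = √(625/1641) = 0.61714.
Taking the 5th root: δ = 0.61714^(1/5) ≈ 0.908.

δ ≈ 0.908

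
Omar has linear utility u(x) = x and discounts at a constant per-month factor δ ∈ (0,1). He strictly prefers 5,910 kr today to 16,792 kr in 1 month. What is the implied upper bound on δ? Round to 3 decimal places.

δ < 0.352

The preference means 5910 > δ·16792.
So δ < 5910/16792 = 0.35195.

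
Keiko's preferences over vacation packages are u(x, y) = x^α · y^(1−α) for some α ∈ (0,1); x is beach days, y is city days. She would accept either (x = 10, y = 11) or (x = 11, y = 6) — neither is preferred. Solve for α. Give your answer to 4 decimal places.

α ≈ 0.8641

The Cobb–Douglas utilities coincide, so 10^α·11^(1−α) = 11^α·6^(1−α).
Taking logs: α·ln 10 + (1−α)·ln 11 = α·ln 11 + (1−α)·ln 6, i.e. α·-0.0953102 = (1−α)·-0.6061358.
With A = -0.0953102 and B = -0.6061358: α·A = (1−α)·B, so α = B/(A+B) = -0.6061358/-0.7014460 ≈ 0.8641.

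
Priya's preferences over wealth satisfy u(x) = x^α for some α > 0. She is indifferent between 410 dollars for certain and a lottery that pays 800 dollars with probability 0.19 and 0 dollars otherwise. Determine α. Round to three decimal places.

α ≈ 2.484

EU(lottery) = 0.19·800^α + 0.81·0 = 0.19·800^α.
Setting u(410) equal to that: 410^α = 0.19·800^α ⇒ (410/800)^α = 0.19.
Take logs: α = ln 0.19 / ln(410/800) ≈ 2.48443.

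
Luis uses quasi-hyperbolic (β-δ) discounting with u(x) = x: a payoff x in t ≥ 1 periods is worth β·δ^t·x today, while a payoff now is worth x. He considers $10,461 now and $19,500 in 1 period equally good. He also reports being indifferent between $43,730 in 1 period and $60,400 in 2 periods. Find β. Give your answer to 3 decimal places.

β ≈ 0.741

The second indifference involves only future payoffs, so β cancels: β·δ^1·43730 = β·δ^2·60400, giving δ = 43730/60400 = 0.72401.
The first indifference: 10461 = β·δ·19500, so β = 10461/(δ·19500) = 10461/(0.72401·19500) ≈ 0.741.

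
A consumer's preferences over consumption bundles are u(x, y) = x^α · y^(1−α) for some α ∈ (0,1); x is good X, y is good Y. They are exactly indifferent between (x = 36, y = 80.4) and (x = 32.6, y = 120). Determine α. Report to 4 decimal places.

Set the two utilities equal: 36^α·80.4^(1−α) = 32.6^α·120^(1−α).
(36/32.6)^α = (120/80.4)^(1−α); take logs: α·ln(36/32.6) = (1−α)·ln(120/80.4), i.e. α·0.0992067 = (1−α)·0.4004776.
So α/(1−α) = (0.4004776)/(0.0992067) = 4.0367999, and α = 4.0367999/5.0367999 ≈ 0.8015.

α ≈ 0.8015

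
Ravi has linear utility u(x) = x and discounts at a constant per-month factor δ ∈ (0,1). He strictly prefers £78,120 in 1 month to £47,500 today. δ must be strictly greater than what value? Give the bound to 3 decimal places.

Under u(x) = x this choice says 47500 < δ·78120.
Dividing through by 78120 gives δ > 0.60804.

δ > 0.608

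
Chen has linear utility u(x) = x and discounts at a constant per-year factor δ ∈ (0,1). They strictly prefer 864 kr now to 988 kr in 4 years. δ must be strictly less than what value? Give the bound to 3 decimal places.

δ < 0.967

Under u(x) = x this choice says 864 > δ^4·988.
Hence δ^4 < 864/988 = 0.87449, and x ↦ x^(1/4) is increasing on (0,∞).
δ < 0.87449^(1/4) = 0.967.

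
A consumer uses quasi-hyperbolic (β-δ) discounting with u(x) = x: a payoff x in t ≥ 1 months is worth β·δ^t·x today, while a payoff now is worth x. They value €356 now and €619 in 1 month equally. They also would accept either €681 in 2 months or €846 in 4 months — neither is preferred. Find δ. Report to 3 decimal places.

δ ≈ 0.897

The second indifference involves only future payoffs, so β cancels: β·δ^2·681 = β·δ^4·846, giving δ^2 = 681/846 = 0.80496, so δ = 0.89720.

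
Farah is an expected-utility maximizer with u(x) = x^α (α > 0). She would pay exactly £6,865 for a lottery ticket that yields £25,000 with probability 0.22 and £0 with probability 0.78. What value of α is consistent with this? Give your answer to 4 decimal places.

α ≈ 1.1715

EU(lottery) = 0.22·25000^α + 0.78·0 = 0.22·25000^α.
Equating: 6865^α = 0.22·25000^α, i.e. 0.2746^α = 0.22.
Taking logs: α·ln(6865/25000) = ln(0.22), so α = -1.5141277 / -1.2924398 ≈ 1.1715.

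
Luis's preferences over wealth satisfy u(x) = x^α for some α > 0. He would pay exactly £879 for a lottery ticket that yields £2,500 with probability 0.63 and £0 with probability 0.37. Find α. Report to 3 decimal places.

Since u(0) = 0, the lottery's EU is 0.63·2500^α.
Indifference: 879^α = 0.63·2500^α, so (879/2500)^α = 0.63.
Taking logs: α·ln(879/2500) = ln(0.63), so α = -0.462035 / -1.045261 ≈ 0.442.

α ≈ 0.442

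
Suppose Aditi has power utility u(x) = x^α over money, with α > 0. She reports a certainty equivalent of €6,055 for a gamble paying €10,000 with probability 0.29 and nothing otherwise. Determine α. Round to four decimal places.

The lottery's expected utility is 0.29·u(10000) + 0.71·u(0) = 0.29·10000^α (since u(0) = 0 for α > 0).
Indifference: 6055^α = 0.29·10000^α, so (6055/10000)^α = 0.29.
α = ln(0.29) / ln(6055/10000) = -1.2378744/-0.5017007 ≈ 2.4674.

α ≈ 2.4674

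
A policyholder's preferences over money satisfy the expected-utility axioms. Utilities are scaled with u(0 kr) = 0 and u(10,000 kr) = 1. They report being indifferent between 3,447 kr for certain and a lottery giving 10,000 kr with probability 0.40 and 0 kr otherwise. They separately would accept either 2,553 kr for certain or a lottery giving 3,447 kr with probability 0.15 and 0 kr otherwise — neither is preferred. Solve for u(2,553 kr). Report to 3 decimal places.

First, u(3,447 kr) = 0.40·u(10,000 kr) + 0.60·u(0 kr) = 0.40.
Chaining: u(2,553 kr) = 0.15·0.40 + 0.85·0.00 = 0.0600.

0.060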